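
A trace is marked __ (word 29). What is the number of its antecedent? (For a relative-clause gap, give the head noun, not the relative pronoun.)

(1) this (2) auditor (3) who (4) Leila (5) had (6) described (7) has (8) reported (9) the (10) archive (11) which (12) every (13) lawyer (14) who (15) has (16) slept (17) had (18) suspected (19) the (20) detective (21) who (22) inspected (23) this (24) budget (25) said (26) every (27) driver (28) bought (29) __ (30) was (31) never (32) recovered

10

The gap at 29 is the object of "bought", inside a relative clause.
The relative pronoun is "which" (word 11); it is bound by the head noun immediately before it.
Its filler is the head noun "archive", at word 10.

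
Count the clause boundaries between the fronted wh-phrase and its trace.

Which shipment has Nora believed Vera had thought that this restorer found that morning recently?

"which shipment" is extracted from the object of "found".
Boundaries crossed, outermost first: [Ø], [that] — 2 in total.

2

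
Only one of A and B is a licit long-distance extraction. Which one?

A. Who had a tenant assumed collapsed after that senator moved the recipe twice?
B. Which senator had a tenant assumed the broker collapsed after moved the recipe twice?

A

In B, the wh-phrase is extracted from inside an adjunct island (introduced by "after"), which blocks movement.
In A, the extraction path crosses only that-complement boundaries, which are transparent.
So A is grammatical.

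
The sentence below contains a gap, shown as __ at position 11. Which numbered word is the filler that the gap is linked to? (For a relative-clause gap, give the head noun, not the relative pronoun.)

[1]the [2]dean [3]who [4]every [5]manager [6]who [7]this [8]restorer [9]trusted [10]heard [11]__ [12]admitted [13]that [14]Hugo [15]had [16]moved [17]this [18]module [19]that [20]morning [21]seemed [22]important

2

The gap at 11 is the subject of "admitted", inside a relative clause.
The relative pronoun is "who" (word 3); it is bound by the head noun immediately before it.
Its filler is the head noun "dean", at word 2.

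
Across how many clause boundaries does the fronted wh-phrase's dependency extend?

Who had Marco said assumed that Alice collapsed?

"who" is extracted from the subject of "assumed".
Boundaries crossed, outermost first: [Ø] — 1 in total.

1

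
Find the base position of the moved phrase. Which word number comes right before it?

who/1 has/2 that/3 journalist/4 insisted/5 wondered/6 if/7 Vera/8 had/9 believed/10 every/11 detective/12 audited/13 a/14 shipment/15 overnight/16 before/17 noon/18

The displaced element is "who" (word 1).
It is linked across 1 clause boundary (Ø).
It functions as the subject of "wondered", so the gap sits immediately after word 5 ("insisted").
Base order: That journalist has insisted who wondered if Vera had believed every detective audited a shipment overnight before noon.

5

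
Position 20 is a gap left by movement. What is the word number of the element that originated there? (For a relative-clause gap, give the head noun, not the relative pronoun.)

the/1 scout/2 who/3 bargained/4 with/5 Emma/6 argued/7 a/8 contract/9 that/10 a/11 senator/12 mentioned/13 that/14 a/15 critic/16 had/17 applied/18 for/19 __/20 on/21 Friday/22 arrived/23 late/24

9

The gap at 20 is the prepositional object of "applied", inside a relative clause.
The relative pronoun is "that" (word 10); it is bound by the head noun immediately before it.
Its filler is the head noun "contract", at word 9.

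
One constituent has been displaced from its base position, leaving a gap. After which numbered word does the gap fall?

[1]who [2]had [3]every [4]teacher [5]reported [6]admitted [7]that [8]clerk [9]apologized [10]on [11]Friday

5

The displaced element is "who" (word 1).
It is linked across 1 clause boundary (Ø).
It functions as the subject of "admitted", so the gap sits immediately after word 5 ("reported").
Base order: Every teacher had reported who admitted that clerk apologized on Friday.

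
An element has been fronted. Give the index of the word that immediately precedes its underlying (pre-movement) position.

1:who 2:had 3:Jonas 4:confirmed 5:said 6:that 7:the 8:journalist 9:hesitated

4

The displaced element is "who" (word 1).
It is linked across 1 clause boundary (Ø).
It functions as the subject of "said", so the gap sits immediately after word 4 ("confirmed").
Base order: Jonas had confirmed that who said that the journalist hesitated.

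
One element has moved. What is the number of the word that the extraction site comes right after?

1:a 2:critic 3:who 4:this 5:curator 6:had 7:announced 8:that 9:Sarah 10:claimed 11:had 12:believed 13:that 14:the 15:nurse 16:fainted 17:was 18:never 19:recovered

The displaced element is "a critic" (word 2).
It is linked across 2 clause boundaries (that → Ø).
It functions as the subject of "believed", so the gap sits immediately after word 10 ("claimed").
Base order: This curator had announced that Sarah claimed that a critic had believed that the nurse fainted.

10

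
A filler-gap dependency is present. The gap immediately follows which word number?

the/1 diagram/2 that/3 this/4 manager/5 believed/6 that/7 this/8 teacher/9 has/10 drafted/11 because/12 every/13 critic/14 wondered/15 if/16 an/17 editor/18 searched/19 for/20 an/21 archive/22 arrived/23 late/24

The displaced element is "the diagram" (word 2).
It is linked across 1 clause boundary (that).
It functions as the direct object of "drafted", so the gap sits immediately after word 11 ("drafted").
Base order: This manager believed that this teacher has drafted the diagram because every critic wondered if an editor searched for an archive.

11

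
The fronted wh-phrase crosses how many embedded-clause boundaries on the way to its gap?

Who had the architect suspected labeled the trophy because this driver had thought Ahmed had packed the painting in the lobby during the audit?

"who" is extracted from the subject of "labeled".
Boundaries crossed, outermost first: [Ø] — 1 in total.

1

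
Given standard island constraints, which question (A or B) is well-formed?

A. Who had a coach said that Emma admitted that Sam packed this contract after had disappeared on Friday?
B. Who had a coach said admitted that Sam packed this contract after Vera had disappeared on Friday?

In A, the wh-phrase is extracted from inside an adjunct island (introduced by "after"), which blocks movement.
In B, the extraction path crosses only that-complement boundaries, which are transparent.
So B is grammatical.

B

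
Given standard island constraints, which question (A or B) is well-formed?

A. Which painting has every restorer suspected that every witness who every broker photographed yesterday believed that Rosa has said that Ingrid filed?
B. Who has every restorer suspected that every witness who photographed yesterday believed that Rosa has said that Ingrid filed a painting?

In B, the wh-phrase is extracted from inside a complex-NP island (relative clause) (introduced by "who"), which blocks movement.
In A, the extraction path crosses only that-complement boundaries, which are transparent.
So A is grammatical.

A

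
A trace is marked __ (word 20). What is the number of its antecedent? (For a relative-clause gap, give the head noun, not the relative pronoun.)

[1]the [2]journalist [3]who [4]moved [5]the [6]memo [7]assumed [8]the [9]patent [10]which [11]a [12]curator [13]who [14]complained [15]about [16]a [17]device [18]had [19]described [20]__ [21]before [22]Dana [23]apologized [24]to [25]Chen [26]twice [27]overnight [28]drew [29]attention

9

The gap at 20 is the object of "described", inside a relative clause.
The relative pronoun is "which" (word 10); it is bound by the head noun immediately before it.
Its filler is the head noun "patent", at word 9.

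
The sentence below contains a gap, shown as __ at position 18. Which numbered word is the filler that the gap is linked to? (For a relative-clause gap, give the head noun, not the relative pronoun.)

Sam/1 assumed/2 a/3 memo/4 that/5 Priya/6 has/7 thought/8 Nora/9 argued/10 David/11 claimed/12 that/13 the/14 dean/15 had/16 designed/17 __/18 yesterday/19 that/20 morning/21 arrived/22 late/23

The gap at 18 is the object of "designed", inside a relative clause.
The relative pronoun is "that" (word 5); it is bound by the head noun immediately before it.
Its filler is the head noun "memo", at word 4.

4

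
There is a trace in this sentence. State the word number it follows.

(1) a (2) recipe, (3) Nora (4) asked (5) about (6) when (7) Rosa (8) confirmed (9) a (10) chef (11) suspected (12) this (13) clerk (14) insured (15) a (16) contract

5

The displaced element is "a recipe" (word 2).
It functions as the object of the preposition "about" of "asked", so the gap sits immediately after word 5 ("about").
Base order: Nora asked about a recipe when Rosa confirmed a chef suspected this clerk insured a contract.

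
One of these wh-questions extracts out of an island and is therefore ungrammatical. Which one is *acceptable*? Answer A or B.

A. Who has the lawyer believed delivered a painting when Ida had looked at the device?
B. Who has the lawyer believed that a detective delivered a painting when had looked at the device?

A

In B, the wh-phrase is extracted from inside an adjunct island (introduced by "when"), which blocks movement.
In A, the extraction path crosses only that-complement boundaries, which are transparent.
So A is grammatical.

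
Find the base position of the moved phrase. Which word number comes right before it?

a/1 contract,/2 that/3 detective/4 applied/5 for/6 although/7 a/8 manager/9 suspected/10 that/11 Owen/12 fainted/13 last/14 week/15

6

The displaced element is "a contract" (word 2).
It functions as the object of the preposition "for" of "applied", so the gap sits immediately after word 6 ("for").
Base order: That detective applied for a contract although a manager suspected that Owen fainted last week.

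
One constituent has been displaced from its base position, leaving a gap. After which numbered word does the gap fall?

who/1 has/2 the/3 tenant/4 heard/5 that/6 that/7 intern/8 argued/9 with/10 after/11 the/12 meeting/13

10

The displaced element is "who" (word 1).
It is linked across 1 clause boundary (that).
It functions as the object of the preposition "with" of "argued", so the gap sits immediately after word 10 ("with").
Base order: The tenant has heard that that intern argued with who after the meeting.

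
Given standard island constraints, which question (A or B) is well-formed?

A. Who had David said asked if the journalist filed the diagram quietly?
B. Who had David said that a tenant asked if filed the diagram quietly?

In B, the wh-phrase is extracted from inside a wh-island (introduced by "if"), which blocks movement.
In A, the extraction path crosses only that-complement boundaries, which are transparent.
So A is grammatical.

A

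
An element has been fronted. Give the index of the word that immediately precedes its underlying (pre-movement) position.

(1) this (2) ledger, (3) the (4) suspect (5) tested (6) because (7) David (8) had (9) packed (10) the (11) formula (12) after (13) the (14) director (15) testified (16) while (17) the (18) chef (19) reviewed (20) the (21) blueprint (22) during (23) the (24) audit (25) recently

The displaced element is "this ledger" (word 2).
It functions as the direct object of "tested", so the gap sits immediately after word 5 ("tested").
Base order: The suspect tested this ledger because David had packed the formula after the director testified while the chef reviewed the blueprint during the audit recently.

5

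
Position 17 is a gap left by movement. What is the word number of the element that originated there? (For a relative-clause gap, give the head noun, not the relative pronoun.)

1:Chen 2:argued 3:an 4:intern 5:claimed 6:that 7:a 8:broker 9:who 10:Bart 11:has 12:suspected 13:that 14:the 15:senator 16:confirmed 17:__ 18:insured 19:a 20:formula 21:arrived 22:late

The gap at 17 is the subject of "insured", inside a relative clause.
The relative pronoun is "who" (word 9); it is bound by the head noun immediately before it.
Its filler is the head noun "broker", at word 8.

8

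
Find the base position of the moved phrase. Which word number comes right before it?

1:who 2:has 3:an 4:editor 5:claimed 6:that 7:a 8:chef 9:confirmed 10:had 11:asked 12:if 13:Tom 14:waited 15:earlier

9

The displaced element is "who" (word 1).
It is linked across 2 clause boundaries (that → Ø).
It functions as the subject of "asked", so the gap sits immediately after word 9 ("confirmed").
Base order: An editor has claimed that a chef confirmed that who had asked if Tom waited earlier.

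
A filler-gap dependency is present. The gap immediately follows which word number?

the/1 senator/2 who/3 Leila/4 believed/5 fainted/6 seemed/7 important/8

The displaced element is "the senator" (word 2).
It is linked across 1 clause boundary (Ø).
It functions as the subject of "fainted", so the gap sits immediately after word 5 ("believed").
Base order: Leila believed the senator fainted.

5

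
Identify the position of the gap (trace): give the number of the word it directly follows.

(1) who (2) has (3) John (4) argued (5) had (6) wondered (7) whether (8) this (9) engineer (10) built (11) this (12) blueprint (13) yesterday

The displaced element is "who" (word 1).
It is linked across 1 clause boundary (Ø).
It functions as the subject of "wondered", so the gap sits immediately after word 4 ("argued").
Base order: John has argued who had wondered whether this engineer built this blueprint yesterday.

4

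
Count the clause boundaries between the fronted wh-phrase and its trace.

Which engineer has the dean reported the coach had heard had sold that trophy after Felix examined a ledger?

"which engineer" is extracted from the subject of "sold".
Boundaries crossed, outermost first: [Ø], [Ø] — 2 in total.

2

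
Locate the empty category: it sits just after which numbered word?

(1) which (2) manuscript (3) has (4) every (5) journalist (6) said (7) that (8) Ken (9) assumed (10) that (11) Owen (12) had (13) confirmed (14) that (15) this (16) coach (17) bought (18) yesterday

The displaced element is "which manuscript" (word 2).
It is linked across 3 clause boundaries (that → that → that).
It functions as the direct object of "bought", so the gap sits immediately after word 17 ("bought").
Base order: Every journalist has said that Ken assumed that Owen had confirmed that this coach bought which manuscript yesterday.

17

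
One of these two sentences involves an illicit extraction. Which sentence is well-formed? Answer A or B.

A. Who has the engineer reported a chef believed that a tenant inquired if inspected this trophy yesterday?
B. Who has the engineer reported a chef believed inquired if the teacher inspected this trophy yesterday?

In A, the wh-phrase is extracted from inside a wh-island (introduced by "if"), which blocks movement.
In B, the extraction path crosses only that-complement boundaries, which are transparent.
So B is grammatical.

B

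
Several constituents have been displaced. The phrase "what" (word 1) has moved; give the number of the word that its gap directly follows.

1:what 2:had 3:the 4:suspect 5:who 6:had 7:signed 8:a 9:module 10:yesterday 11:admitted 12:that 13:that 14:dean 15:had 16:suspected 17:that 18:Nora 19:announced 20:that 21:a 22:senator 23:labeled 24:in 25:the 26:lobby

23

The displaced element is "what" (word 1).
It is linked across 3 clause boundaries (that → that → that).
It functions as the direct object of "labeled", so the gap sits immediately after word 23 ("labeled").
Base order: The suspect who had signed a module yesterday had admitted that that dean had suspected that Nora announced that a senator labeled what in the lobby.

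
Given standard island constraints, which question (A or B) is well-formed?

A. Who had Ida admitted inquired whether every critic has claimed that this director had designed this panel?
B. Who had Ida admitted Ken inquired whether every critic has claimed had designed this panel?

In B, the wh-phrase is extracted from inside a wh-island (introduced by "whether"), which blocks movement.
In A, the extraction path crosses only that-complement boundaries, which are transparent.
So A is grammatical.

A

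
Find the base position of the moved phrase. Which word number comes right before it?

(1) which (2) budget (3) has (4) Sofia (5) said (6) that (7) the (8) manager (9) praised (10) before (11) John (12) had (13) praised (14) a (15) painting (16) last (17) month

9

The displaced element is "which budget" (word 2).
It is linked across 1 clause boundary (that).
It functions as the direct object of "praised", so the gap sits immediately after word 9 ("praised").
Base order: Sofia has said that the manager praised which budget before John had praised a painting last month.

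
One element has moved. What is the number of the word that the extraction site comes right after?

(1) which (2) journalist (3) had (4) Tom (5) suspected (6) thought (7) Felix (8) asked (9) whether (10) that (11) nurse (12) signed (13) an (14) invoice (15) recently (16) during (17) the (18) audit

5

The displaced element is "which journalist" (word 2).
It is linked across 1 clause boundary (Ø).
It functions as the subject of "thought", so the gap sits immediately after word 5 ("suspected").
Base order: Tom had suspected that which journalist thought Felix asked whether that nurse signed an invoice recently during the audit.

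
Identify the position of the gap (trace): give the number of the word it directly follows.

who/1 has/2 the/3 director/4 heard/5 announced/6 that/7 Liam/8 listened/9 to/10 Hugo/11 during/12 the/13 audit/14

The displaced element is "who" (word 1).
It is linked across 1 clause boundary (Ø).
It functions as the subject of "announced", so the gap sits immediately after word 5 ("heard").
Base order: The director has heard who announced that Liam listened to Hugo during the audit.

5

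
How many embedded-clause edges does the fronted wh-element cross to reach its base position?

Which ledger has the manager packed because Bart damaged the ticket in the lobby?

0

"which ledger" originates inside the matrix clause — no clause boundary is crossed.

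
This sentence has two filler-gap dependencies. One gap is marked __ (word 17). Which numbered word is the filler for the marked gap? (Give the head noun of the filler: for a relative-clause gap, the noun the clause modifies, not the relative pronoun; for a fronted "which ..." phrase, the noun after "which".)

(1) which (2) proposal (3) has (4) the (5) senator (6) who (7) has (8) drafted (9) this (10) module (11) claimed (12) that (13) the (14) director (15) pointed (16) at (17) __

2

The marked gap is the object of the preposition "at" of "pointed".
Its filler is the fronted wh-phrase "which proposal", at word 2.
(The other dependency links word 5 to a gap after word 6.)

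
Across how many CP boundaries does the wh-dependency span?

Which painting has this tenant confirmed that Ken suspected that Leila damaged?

"which painting" is extracted from the object of "damaged".
Boundaries crossed, outermost first: [that], [that] — 2 in total.

2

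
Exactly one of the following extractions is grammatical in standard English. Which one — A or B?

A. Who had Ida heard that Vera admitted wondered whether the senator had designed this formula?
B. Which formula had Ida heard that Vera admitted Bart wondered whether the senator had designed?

In B, the wh-phrase is extracted from inside a wh-island (introduced by "whether"), which blocks movement.
In A, the extraction path crosses only that-complement boundaries, which are transparent.
So A is grammatical.

A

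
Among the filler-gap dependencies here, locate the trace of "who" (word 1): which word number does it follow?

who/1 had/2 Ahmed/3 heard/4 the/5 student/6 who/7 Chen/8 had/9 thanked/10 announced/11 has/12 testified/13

11

The displaced element is "who" (word 1).
It is linked across 2 clause boundaries (Ø → Ø).
It functions as the subject of "testified", so the gap sits immediately after word 11 ("announced").
Base order: Ahmed had heard the student who Chen had thanked announced that who has testified.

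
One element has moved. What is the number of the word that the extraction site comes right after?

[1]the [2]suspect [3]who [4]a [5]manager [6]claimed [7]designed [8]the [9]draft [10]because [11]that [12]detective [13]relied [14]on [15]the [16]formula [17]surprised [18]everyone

The displaced element is "the suspect" (word 2).
It is linked across 1 clause boundary (Ø).
It functions as the subject of "designed", so the gap sits immediately after word 6 ("claimed").
Base order: A manager claimed the suspect designed the draft because that detective relied on the formula.

6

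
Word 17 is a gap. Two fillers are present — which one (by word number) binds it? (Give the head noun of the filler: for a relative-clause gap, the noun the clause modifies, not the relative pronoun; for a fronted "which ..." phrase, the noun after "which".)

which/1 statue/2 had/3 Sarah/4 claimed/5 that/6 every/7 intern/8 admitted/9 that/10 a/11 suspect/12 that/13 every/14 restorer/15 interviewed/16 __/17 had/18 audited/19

The marked gap is inside the relative clause, the direct object of "interviewed".
Its filler is the head noun "suspect" (via "that"), at word 12.
(The other dependency links word 2 to a gap after word 19.)

12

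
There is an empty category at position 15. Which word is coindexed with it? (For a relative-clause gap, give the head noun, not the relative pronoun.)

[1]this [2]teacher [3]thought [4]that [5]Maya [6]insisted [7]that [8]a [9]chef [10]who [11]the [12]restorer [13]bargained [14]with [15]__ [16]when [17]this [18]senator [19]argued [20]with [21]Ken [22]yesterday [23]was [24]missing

9

The gap at 15 is the prepositional object of "bargained", inside a relative clause.
The relative pronoun is "who" (word 10); it is bound by the head noun immediately before it.
Its filler is the head noun "chef", at word 9.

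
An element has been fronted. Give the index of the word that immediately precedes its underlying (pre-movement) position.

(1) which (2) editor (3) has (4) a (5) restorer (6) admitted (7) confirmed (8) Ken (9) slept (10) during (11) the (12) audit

The displaced element is "which editor" (word 2).
It is linked across 1 clause boundary (Ø).
It functions as the subject of "confirmed", so the gap sits immediately after word 6 ("admitted").
Base order: A restorer has admitted which editor confirmed Ken slept during the audit.

6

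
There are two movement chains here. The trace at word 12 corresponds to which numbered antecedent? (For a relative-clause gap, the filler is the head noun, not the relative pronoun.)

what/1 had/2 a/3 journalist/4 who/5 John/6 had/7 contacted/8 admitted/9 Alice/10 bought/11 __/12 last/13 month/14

1

The marked gap is the direct object of "bought".
Its filler is the fronted wh-phrase "what", at word 1.
(The other dependency links word 4 to a gap after word 8.)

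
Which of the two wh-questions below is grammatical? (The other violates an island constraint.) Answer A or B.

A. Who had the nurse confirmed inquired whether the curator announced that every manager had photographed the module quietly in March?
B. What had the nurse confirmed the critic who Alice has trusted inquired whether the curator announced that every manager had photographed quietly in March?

In B, the wh-phrase is extracted from inside a wh-island (introduced by "whether"), which blocks movement.
In A, the extraction path crosses only that-complement boundaries, which are transparent.
So A is grammatical.

A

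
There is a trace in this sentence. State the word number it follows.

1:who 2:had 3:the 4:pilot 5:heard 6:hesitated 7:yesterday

The displaced element is "who" (word 1).
It is linked across 1 clause boundary (Ø).
It functions as the subject of "hesitated", so the gap sits immediately after word 5 ("heard").
Base order: The pilot had heard that who hesitated yesterday.

5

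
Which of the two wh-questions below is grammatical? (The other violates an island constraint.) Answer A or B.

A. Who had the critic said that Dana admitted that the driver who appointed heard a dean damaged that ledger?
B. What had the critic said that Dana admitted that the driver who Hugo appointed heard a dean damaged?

B

In A, the wh-phrase is extracted from inside a complex-NP island (relative clause) (introduced by "who"), which blocks movement.
In B, the extraction path crosses only that-complement boundaries, which are transparent.
So B is grammatical.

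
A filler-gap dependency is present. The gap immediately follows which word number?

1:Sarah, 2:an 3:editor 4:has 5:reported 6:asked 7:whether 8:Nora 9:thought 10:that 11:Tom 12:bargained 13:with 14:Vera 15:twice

The displaced element is "Sarah" (word 1).
It is linked across 1 clause boundary (Ø).
It functions as the subject of "asked", so the gap sits immediately after word 5 ("reported").
Base order: An editor has reported that Sarah asked whether Nora thought that Tom bargained with Vera twice.

5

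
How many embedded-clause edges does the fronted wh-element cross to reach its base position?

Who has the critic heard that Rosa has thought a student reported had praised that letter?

"who" is extracted from the subject of "praised".
Boundaries crossed, outermost first: [that], [Ø], [Ø] — 3 in total.

3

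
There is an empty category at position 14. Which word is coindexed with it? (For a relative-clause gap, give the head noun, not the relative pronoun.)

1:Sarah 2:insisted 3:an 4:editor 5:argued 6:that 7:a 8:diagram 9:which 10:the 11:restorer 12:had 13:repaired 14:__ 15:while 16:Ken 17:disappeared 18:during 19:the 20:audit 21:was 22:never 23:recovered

The gap at 14 is the object of "repaired", inside a relative clause.
The relative pronoun is "which" (word 9); it is bound by the head noun immediately before it.
Its filler is the head noun "diagram", at word 8.

8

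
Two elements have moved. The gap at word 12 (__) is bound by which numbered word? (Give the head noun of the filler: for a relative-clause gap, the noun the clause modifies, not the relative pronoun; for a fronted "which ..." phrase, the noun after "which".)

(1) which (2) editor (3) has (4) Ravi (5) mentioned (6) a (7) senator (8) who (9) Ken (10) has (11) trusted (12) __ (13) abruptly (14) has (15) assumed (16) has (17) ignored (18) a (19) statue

7

The marked gap is inside the relative clause, the direct object of "trusted".
Its filler is the head noun "senator" (via "who"), at word 7.
(The other dependency links word 2 to a gap after word 15.)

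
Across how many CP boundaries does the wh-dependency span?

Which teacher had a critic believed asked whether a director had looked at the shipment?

1

"which teacher" is extracted from the subject of "asked".
Boundaries crossed, outermost first: [Ø] — 1 in total.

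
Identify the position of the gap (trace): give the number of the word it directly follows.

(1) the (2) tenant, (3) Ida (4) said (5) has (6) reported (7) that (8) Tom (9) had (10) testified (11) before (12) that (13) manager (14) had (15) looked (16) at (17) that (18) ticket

The displaced element is "the tenant" (word 2).
It is linked across 1 clause boundary (Ø).
It functions as the subject of "reported", so the gap sits immediately after word 4 ("said").
Base order: Ida said the tenant has reported that Tom had testified before that manager had looked at that ticket.

4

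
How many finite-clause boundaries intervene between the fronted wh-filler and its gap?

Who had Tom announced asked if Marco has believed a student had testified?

1

"who" is extracted from the subject of "asked".
Boundaries crossed, outermost first: [Ø] — 1 in total.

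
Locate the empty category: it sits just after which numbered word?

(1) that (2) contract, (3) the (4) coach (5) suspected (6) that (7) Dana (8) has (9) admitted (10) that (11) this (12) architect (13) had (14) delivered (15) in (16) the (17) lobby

The displaced element is "that contract" (word 2).
It is linked across 2 clause boundaries (that → that).
It functions as the direct object of "delivered", so the gap sits immediately after word 14 ("delivered").
Base order: The coach suspected that Dana has admitted that this architect had delivered that contract in the lobby.

14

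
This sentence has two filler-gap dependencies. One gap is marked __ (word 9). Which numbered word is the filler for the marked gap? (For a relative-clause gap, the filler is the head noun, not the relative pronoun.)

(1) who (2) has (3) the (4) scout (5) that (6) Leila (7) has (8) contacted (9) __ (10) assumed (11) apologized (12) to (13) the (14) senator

4

The marked gap is inside the relative clause, the direct object of "contacted".
Its filler is the head noun "scout" (via "that"), at word 4.
(The other dependency links word 1 to a gap after word 10.)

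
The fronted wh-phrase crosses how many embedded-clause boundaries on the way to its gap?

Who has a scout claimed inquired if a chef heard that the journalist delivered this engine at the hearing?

1

"who" is extracted from the subject of "inquired".
Boundaries crossed, outermost first: [Ø] — 1 in total.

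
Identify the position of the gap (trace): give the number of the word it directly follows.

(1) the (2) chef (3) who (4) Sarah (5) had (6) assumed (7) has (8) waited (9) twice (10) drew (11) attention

6

The displaced element is "the chef" (word 2).
It is linked across 1 clause boundary (Ø).
It functions as the subject of "waited", so the gap sits immediately after word 6 ("assumed").
Base order: Sarah had assumed that the chef has waited twice.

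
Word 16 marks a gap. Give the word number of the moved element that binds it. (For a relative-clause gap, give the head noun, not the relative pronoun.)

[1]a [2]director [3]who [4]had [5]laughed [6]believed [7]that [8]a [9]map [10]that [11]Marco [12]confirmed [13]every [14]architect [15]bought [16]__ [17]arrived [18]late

The gap at 16 is the object of "bought", inside a relative clause.
The relative pronoun is "that" (word 10); it is bound by the head noun immediately before it.
Its filler is the head noun "map", at word 9.

9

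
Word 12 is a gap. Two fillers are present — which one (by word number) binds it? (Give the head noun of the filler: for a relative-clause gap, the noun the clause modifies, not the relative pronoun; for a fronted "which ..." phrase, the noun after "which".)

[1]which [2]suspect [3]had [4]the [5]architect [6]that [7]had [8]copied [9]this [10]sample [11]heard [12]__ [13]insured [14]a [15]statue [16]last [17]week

The marked gap is the subject of "insured".
Its filler is the fronted wh-phrase "which suspect", at word 2.
(The other dependency links word 5 to a gap after word 6.)

2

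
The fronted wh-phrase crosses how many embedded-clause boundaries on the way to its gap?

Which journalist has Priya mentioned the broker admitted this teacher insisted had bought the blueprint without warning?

3

"which journalist" is extracted from the subject of "bought".
Boundaries crossed, outermost first: [Ø], [Ø], [Ø] — 3 in total.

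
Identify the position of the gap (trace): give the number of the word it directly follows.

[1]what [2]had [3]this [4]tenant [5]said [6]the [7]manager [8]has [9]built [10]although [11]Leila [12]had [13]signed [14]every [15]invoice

9

The displaced element is "what" (word 1).
It is linked across 1 clause boundary (Ø).
It functions as the direct object of "built", so the gap sits immediately after word 9 ("built").
Base order: This tenant had said the manager has built what although Leila had signed every invoice.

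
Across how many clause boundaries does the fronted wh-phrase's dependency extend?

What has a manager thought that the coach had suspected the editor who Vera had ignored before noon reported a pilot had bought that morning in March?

"what" is extracted from the object of "bought".
Boundaries crossed, outermost first: [that], [Ø], [Ø] — 3 in total.

3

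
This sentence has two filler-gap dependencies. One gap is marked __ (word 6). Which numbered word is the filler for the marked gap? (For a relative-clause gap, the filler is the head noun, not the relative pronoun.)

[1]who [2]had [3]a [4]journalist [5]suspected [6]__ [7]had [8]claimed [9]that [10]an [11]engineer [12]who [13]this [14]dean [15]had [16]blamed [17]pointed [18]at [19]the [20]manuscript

The marked gap is the subject of "claimed".
Its filler is the fronted wh-phrase "who", at word 1.
(The other dependency links word 11 to a gap after word 16.)

1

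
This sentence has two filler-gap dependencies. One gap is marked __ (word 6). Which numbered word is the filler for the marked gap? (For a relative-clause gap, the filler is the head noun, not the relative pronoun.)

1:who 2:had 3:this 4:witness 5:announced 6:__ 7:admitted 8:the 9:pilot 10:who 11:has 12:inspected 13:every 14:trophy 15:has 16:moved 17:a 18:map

The marked gap is the subject of "admitted".
Its filler is the fronted wh-phrase "who", at word 1.
(The other dependency links word 9 to a gap after word 10.)

1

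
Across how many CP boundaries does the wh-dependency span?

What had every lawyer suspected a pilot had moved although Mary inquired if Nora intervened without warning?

"what" is extracted from the object of "moved".
Boundaries crossed, outermost first: [Ø] — 1 in total.

1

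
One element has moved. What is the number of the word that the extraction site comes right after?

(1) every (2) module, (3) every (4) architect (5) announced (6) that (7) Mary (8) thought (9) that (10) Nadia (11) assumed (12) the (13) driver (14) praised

The displaced element is "every module" (word 2).
It is linked across 3 clause boundaries (that → that → Ø).
It functions as the direct object of "praised", so the gap sits immediately after word 14 ("praised").
Base order: Every architect announced that Mary thought that Nadia assumed the driver praised every module.

14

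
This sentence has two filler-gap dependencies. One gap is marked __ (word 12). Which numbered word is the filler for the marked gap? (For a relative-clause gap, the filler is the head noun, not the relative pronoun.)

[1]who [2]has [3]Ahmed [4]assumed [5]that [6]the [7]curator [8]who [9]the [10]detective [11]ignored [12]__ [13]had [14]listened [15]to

7

The marked gap is inside the relative clause, the direct object of "ignored".
Its filler is the head noun "curator" (via "who"), at word 7.
(The other dependency links word 1 to a gap after word 15.)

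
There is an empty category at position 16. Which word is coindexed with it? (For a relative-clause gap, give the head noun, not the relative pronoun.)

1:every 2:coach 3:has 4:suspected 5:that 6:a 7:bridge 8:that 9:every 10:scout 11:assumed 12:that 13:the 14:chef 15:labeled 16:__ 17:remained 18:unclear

The gap at 16 is the object of "labeled", inside a relative clause.
The relative pronoun is "that" (word 8); it is bound by the head noun immediately before it.
Its filler is the head noun "bridge", at word 7.

7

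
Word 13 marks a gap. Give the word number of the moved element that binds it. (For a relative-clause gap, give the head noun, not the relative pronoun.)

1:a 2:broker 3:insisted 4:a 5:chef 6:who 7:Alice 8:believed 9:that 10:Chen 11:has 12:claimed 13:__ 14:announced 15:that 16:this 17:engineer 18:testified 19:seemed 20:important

The gap at 13 is the subject of "announced", inside a relative clause.
The relative pronoun is "who" (word 6); it is bound by the head noun immediately before it.
Its filler is the head noun "chef", at word 5.

5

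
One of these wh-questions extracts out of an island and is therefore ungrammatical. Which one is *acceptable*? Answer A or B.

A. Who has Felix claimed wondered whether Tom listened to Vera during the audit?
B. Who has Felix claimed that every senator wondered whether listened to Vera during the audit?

A

In B, the wh-phrase is extracted from inside a wh-island (introduced by "whether"), which blocks movement.
In A, the extraction path crosses only that-complement boundaries, which are transparent.
So A is grammatical.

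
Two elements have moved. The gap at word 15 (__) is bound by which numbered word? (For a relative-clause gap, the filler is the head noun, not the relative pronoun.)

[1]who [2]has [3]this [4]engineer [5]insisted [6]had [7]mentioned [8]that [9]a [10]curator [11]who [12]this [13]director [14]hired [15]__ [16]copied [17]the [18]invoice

The marked gap is inside the relative clause, the direct object of "hired".
Its filler is the head noun "curator" (via "who"), at word 10.
(The other dependency links word 1 to a gap after word 5.)

10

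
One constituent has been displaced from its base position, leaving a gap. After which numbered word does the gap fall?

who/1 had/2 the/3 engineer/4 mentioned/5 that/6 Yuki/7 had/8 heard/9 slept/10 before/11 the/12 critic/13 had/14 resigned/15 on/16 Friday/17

The displaced element is "who" (word 1).
It is linked across 2 clause boundaries (that → Ø).
It functions as the subject of "slept", so the gap sits immediately after word 9 ("heard").
Base order: The engineer had mentioned that Yuki had heard that who slept before the critic had resigned on Friday.

9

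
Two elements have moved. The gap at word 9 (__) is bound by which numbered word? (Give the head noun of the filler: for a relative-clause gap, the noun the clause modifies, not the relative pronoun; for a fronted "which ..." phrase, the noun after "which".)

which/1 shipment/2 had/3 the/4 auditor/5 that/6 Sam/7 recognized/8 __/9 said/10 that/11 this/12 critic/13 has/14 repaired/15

The marked gap is inside the relative clause, the direct object of "recognized".
Its filler is the head noun "auditor" (via "that"), at word 5.
(The other dependency links word 2 to a gap after word 15.)

5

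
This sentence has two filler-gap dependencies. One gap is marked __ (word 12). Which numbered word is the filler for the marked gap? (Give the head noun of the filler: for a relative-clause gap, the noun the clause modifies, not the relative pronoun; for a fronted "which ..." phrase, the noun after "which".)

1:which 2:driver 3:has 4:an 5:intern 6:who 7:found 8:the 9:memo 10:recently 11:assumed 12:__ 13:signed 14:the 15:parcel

2

The marked gap is the subject of "signed".
Its filler is the fronted wh-phrase "which driver", at word 2.
(The other dependency links word 5 to a gap after word 6.)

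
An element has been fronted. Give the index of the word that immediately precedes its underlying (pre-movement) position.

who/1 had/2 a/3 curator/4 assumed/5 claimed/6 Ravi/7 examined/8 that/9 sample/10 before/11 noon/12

5

The displaced element is "who" (word 1).
It is linked across 1 clause boundary (Ø).
It functions as the subject of "claimed", so the gap sits immediately after word 5 ("assumed").
Base order: A curator had assumed that who claimed Ravi examined that sample before noon.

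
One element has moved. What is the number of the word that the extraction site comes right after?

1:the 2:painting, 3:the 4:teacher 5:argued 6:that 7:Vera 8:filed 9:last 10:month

The displaced element is "the painting" (word 2).
It is linked across 1 clause boundary (that).
It functions as the direct object of "filed", so the gap sits immediately after word 8 ("filed").
Base order: The teacher argued that Vera filed the painting last month.

8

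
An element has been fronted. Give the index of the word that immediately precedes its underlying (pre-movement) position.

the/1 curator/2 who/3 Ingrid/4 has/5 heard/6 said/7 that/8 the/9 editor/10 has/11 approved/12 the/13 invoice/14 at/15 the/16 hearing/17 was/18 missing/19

The displaced element is "the curator" (word 2).
It is linked across 1 clause boundary (Ø).
It functions as the subject of "said", so the gap sits immediately after word 6 ("heard").
Base order: Ingrid has heard that the curator said that the editor has approved the invoice at the hearing.

6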